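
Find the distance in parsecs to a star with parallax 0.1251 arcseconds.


d = 1/p = 1/0.1251 = 7.9936

7.9936 pc


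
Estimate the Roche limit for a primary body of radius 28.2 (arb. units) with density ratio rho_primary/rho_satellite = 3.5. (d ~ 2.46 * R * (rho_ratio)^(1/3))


d_Roche = 2.46 * 28.2 * 3.5^(1/3) = 105.3271

105.3271


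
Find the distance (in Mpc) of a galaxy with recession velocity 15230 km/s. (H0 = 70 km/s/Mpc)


d = v / H0 = 15230 / 70 = 217.5714

217.5714 Mpc


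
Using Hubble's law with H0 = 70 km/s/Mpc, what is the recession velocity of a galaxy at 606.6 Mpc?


v = H0 * d = 70 * 606.6 = 42462.0

42462.0 km/s


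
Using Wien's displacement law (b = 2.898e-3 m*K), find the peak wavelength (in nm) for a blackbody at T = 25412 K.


lam_max = b / T = 2.898e-3 / 25412 = 1.140e-07 m = 114.0406 nm

114.0406 nm


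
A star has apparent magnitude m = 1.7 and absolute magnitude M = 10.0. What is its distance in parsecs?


d = 10^((m - M + 5)/5) = 10^((1.7 - 10.0 + 5)/5) = 0.2188

0.2188 pc


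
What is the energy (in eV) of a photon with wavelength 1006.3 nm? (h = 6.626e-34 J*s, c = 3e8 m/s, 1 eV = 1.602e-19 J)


E = hc/lambda = 6.626e-34 * 3e8 / 1.006e-06 = 1.975e-19 J = 1.2331 eV

1.2331 eV


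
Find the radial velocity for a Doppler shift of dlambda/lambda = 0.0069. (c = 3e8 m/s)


v = (dlambda/lambda) * c = 0.0069 * 3e8 = 2.070e+06

2.070e+06 m/s


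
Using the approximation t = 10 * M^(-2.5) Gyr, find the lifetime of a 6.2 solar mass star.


t = 10 * M^(-2.5) = 10 * 6.2^(-2.5) = 0.1045

0.1045 Gyr


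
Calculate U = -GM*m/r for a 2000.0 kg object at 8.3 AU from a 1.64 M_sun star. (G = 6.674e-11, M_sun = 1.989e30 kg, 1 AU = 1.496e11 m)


M = 1.64 * 1.989e30 kg = 3.26196e+30 kg; r = 8.3 AU * 1.496e11 m/AU = 1.24168e+12 m. U = -GM*m/r = -(6.674e-11 * 3.26196e+30 * 2000.0) / 1.24168e+12 = -3.507e+11

-3.507e+11 J


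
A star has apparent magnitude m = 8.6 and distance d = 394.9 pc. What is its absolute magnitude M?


M = m - 5*log10(d) + 5 = 8.6 - 5*log10(394.9) + 5 = 0.6176

0.6176


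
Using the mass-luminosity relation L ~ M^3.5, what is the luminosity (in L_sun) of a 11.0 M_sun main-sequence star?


L/L_sun = (M/M_sun)^3.5 = 11.0^3.5 = 4414.4276

4414.4276 L_sun


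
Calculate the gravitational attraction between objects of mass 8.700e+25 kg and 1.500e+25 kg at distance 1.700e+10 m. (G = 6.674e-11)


F = G*m1*m2/r^2 = 6.674e-11 * 8.700e+25 * 1.500e+25 / (1.700e+10)^2 = 6.674e-11 * 1.305e+51 / 2.890e+20 = 3.014e+20

3.014e+20 N


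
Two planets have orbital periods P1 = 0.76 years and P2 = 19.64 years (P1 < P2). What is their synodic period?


1/P_syn = |1/P1 - 1/P2| = |1/0.76 - 1/19.64| => P_syn = 0.7906

0.7906 years


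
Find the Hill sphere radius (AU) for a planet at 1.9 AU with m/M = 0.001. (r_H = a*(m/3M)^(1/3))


r_H = a * (m/3M)^(1/3) = 1.9 * (0.001/3)^(1/3) = 0.1317

0.1317 AU


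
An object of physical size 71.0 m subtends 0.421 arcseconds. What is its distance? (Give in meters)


D = size / theta_rad, theta_rad = 0.421 * pi/(180*3600) = 2.041e-06, D = 3.479e+07

3.479e+07 m


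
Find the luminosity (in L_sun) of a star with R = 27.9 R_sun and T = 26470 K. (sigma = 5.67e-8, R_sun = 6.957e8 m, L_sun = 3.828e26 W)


R = 27.9 * 6.957e8 m = 1.941003e+10 m. L = 4*pi*R^2*sigma*T^4 = 4*pi*(1.941003e+10)^2 * 5.67e-8 * 26470^4 = 1.317835193e+32 W. L/L_sun = 1.317835193e+32 / 3.828e26 = 344262.0672

344262.0672 L_sun


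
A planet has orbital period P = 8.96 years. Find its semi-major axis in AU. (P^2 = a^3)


a = P^(2/3) = 8.96^(2/3) = 4.3139

4.3139 AU


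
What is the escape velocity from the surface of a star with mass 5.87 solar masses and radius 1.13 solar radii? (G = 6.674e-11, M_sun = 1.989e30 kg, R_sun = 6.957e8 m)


M = 5.87 * 1.989e30 kg = 1.167543e+31 kg; R = 1.13 * 6.957e8 m = 7.86141e+08 m. v_esc = sqrt(2GM/R) = sqrt(2 * 6.674e-11 * 1.167543e+31 / 7.86141e+08) = 1.408e+06

1.408e+06 m/s


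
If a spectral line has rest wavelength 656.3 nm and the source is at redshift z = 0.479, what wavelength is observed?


lam_obs = lam_emit * (1 + z) = 656.3 * (1 + 0.479) = 970.6677

970.6677 nm


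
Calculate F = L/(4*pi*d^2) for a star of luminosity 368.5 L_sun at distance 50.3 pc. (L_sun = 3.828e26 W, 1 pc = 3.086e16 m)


F = L / (4*pi*d^2) = 1.411e+29 / (4*pi*(1.552e+18)^2) = 4.659e-09

4.659e-09 W/m^2


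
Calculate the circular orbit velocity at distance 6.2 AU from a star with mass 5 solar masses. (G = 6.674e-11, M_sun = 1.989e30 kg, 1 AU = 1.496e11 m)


v = sqrt(GM/r) = sqrt(6.674e-11 * 9.945e+30 / 9.275e+11) = 26750.6201

26750.6201 m/s


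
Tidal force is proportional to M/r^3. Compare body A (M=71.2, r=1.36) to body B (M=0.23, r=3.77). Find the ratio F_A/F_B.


Ratio = (M1/r1^3) / (M2/r2^3) = (71.2/1.36^3) / (0.23/3.77^3) = 6594.16

6594.16


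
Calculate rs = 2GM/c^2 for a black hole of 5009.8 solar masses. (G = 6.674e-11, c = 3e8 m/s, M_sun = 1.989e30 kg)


M = 5009.8 * 1.989e30 kg = 9.9644922e+33 kg. rs = 2GM/c^2 = 2 * 6.674e-11 * 9.9644922e+33 / (3e8)^2 = 1.478e+07

1.478e+07 m


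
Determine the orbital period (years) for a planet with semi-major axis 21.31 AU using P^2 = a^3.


P = a^(3/2) = 21.31^1.5 = 98.3728

98.3728 years


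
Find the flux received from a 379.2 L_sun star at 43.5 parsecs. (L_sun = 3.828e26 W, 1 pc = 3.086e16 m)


F = L / (4*pi*d^2) = 1.452e+29 / (4*pi*(1.342e+18)^2) = 6.410e-09

6.410e-09 W/m^2


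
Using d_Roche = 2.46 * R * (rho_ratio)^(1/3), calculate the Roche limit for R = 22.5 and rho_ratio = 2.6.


d_Roche = 2.46 * 22.5 * 2.6^(1/3) = 76.1101

76.1101


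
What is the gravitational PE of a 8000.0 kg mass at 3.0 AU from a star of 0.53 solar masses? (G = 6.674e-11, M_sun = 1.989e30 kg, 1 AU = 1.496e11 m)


M = 0.53 * 1.989e30 kg = 1.05417e+30 kg; r = 3.0 AU * 1.496e11 m/AU = 4.488e+11 m. U = -GM*m/r = -(6.674e-11 * 1.05417e+30 * 8000.0) / 4.488e+11 = -1.254e+12

-1.254e+12 J


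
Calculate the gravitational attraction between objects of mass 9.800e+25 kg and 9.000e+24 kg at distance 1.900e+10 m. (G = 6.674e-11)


F = G*m1*m2/r^2 = 6.674e-11 * 9.800e+25 * 9.000e+24 / (1.900e+10)^2 = 6.674e-11 * 8.820e+50 / 3.610e+20 = 1.631e+20

1.631e+20 N


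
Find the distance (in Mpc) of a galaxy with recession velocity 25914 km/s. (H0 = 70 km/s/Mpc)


d = v / H0 = 25914 / 70 = 370.2

370.2 Mpc


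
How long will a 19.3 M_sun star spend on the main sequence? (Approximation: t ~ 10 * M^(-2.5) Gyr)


t = 10 * M^(-2.5) = 10 * 19.3^(-2.5) = 0.0061

0.0061 Gyr


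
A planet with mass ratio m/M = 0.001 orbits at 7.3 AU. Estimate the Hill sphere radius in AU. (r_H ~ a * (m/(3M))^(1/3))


r_H = a * (m/3M)^(1/3) = 7.3 * (0.001/3)^(1/3) = 0.5062

0.5062 AU


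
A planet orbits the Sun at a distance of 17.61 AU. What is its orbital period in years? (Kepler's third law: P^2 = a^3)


P = a^(3/2) = 17.61^1.5 = 73.8991

73.8991 years


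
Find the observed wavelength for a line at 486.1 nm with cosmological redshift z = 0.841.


lam_obs = lam_emit * (1 + z) = 486.1 * (1 + 0.841) = 894.9101

894.9101 nm


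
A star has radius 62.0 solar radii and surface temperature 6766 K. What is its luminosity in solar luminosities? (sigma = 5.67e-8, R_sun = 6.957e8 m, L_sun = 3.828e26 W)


R = 62.0 * 6.957e8 m = 4.31334e+10 m. L = 4*pi*R^2*sigma*T^4 = 4*pi*(4.31334e+10)^2 * 5.67e-8 * 6766^4 = 2.77810261e+30 W. L/L_sun = 2.77810261e+30 / 3.828e26 = 7257.3213

7257.3213 L_sun


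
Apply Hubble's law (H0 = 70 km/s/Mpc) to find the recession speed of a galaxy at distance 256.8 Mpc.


v = H0 * d = 70 * 256.8 = 17976.0

17976.0 km/s


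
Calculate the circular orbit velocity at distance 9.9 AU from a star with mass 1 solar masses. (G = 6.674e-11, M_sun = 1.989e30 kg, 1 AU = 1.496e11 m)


v = sqrt(GM/r) = sqrt(6.674e-11 * 1.989e+30 / 1.481e+12) = 9467.3209

9467.3209 m/s


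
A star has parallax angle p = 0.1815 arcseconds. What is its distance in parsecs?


d = 1/p = 1/0.1815 = 5.5096

5.5096 pc


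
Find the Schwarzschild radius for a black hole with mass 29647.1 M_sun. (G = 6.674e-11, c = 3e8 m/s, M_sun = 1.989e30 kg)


M = 29647.1 * 1.989e30 kg = 5.89680819e+34 kg. rs = 2GM/c^2 = 2 * 6.674e-11 * 5.89680819e+34 / (3e8)^2 = 8.746e+07

8.746e+07 m


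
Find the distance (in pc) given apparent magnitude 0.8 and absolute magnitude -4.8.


d = 10^((m - M + 5)/5) = 10^((0.8 - -4.8 + 5)/5) = 131.8257

131.8257 pc


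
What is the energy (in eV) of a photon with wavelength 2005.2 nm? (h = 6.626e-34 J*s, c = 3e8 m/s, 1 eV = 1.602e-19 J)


E = hc/lambda = 6.626e-34 * 3e8 / 2.005e-06 = 9.913e-20 J = 0.6188 eV

0.6188 eV


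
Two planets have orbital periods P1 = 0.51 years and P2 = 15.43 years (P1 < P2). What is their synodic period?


1/P_syn = |1/P1 - 1/P2| = |1/0.51 - 1/15.43| => P_syn = 0.5274

0.5274 years


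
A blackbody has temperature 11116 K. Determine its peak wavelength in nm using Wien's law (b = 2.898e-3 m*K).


lam_max = b / T = 2.898e-3 / 11116 = 2.607e-07 m = 260.7053 nm

260.7053 nm


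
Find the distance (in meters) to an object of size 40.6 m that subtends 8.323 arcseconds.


D = size / theta_rad, theta_rad = 8.323 * pi/(180*3600) = 4.035e-05, D = 1.006e+06

1.006e+06 m


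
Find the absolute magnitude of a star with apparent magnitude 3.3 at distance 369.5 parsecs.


M = m - 5*log10(d) + 5 = 3.3 - 5*log10(369.5) + 5 = -4.5381

-4.5381


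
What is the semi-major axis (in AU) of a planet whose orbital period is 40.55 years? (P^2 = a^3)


a = P^(2/3) = 40.55^(2/3) = 11.803

11.803 AU


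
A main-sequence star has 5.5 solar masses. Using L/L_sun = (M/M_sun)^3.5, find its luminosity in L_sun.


L/L_sun = (M/M_sun)^3.5 = 5.5^3.5 = 390.184

390.184 L_sun


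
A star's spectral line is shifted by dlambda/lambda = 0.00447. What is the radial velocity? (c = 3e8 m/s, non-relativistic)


v = (dlambda/lambda) * c = 0.00447 * 3e8 = 1.341e+06

1.341e+06 m/s


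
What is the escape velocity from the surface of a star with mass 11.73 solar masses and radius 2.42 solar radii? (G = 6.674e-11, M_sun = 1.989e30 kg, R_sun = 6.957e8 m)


M = 11.73 * 1.989e30 kg = 2.333097e+31 kg; R = 2.42 * 6.957e8 m = 1.683594e+09 m. v_esc = sqrt(2GM/R) = sqrt(2 * 6.674e-11 * 2.333097e+31 / 1.683594e+09) = 1.360e+06

1.360e+06 m/s


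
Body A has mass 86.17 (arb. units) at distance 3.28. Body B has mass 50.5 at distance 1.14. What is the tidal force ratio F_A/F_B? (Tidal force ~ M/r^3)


Ratio = (M1/r1^3) / (M2/r2^3) = (86.17/3.28^3) / (50.5/1.14^3) = 0.0716

0.0716


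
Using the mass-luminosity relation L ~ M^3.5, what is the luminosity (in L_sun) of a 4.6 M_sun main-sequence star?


L/L_sun = (M/M_sun)^3.5 = 4.6^3.5 = 208.7625

208.7625 L_sun


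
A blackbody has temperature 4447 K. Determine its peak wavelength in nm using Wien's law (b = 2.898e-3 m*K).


lam_max = b / T = 2.898e-3 / 4447 = 6.517e-07 m = 651.6753 nm

651.6753 nm


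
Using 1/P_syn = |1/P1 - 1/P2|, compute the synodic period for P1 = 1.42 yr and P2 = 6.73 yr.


1/P_syn = |1/P1 - 1/P2| = |1/1.42 - 1/6.73| => P_syn = 1.7997

1.7997 years


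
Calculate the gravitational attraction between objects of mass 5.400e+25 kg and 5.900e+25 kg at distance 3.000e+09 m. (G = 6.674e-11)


F = G*m1*m2/r^2 = 6.674e-11 * 5.400e+25 * 5.900e+25 / (3.000e+09)^2 = 6.674e-11 * 3.186e+51 / 9.000e+18 = 2.363e+22

2.363e+22 N


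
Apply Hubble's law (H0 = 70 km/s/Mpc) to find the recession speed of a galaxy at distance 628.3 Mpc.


v = H0 * d = 70 * 628.3 = 43981.0

43981.0 km/s


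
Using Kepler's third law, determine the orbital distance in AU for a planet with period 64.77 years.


a = P^(2/3) = 64.77^(2/3) = 16.1281

16.1281 AU


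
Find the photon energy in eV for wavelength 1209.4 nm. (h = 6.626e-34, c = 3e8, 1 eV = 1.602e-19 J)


E = hc/lambda = 6.626e-34 * 3e8 / 1.209e-06 = 1.644e-19 J = 1.026 eV

1.026 eV


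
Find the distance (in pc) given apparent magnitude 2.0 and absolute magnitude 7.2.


d = 10^((m - M + 5)/5) = 10^((2.0 - 7.2 + 5)/5) = 0.912

0.912 pc


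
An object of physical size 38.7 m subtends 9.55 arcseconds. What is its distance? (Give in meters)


D = size / theta_rad, theta_rad = 9.55 * pi/(180*3600) = 4.630e-05, D = 835858.4295

835858.4295 m


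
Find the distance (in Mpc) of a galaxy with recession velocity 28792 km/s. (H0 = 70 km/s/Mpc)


d = v / H0 = 28792 / 70 = 411.3143

411.3143 Mpc


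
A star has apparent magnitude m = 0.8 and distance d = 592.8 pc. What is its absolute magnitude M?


M = m - 5*log10(d) + 5 = 0.8 - 5*log10(592.8) + 5 = -8.0645

-8.0645


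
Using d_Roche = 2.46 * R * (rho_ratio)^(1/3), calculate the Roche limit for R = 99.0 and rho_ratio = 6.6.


d_Roche = 2.46 * 99.0 * 6.6^(1/3) = 456.8268

456.8268


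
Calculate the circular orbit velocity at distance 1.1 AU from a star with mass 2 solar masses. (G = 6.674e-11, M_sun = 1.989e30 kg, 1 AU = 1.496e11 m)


v = sqrt(GM/r) = sqrt(6.674e-11 * 3.978e+30 / 1.646e+11) = 40166.4409

40166.4409 m/s


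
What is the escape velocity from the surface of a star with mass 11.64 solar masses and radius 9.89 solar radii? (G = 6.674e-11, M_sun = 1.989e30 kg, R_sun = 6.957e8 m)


M = 11.64 * 1.989e30 kg = 2.315196e+31 kg; R = 9.89 * 6.957e8 m = 6.880473e+09 m. v_esc = sqrt(2GM/R) = sqrt(2 * 6.674e-11 * 2.315196e+31 / 6.880473e+09) = 670182.1142

670182.1142 m/s


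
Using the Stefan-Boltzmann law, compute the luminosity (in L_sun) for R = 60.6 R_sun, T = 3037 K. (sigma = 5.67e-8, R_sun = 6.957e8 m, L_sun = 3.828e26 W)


R = 60.6 * 6.957e8 m = 4.215942e+10 m. L = 4*pi*R^2*sigma*T^4 = 4*pi*(4.215942e+10)^2 * 5.67e-8 * 3037^4 = 1.077361237e+29 W. L/L_sun = 1.077361237e+29 / 3.828e26 = 281.4423

281.4423 L_sun


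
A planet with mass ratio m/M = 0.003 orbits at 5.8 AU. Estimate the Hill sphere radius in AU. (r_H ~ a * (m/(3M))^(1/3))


r_H = a * (m/3M)^(1/3) = 5.8 * (0.003/3)^(1/3) = 0.58

0.58 AU


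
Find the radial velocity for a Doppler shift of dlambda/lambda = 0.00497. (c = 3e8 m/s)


v = (dlambda/lambda) * c = 0.00497 * 3e8 = 1.491e+06

1.491e+06 m/s


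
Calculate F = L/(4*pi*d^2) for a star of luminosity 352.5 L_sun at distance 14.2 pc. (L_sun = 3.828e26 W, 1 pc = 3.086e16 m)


F = L / (4*pi*d^2) = 1.349e+29 / (4*pi*(4.382e+17)^2) = 5.592e-08

5.592e-08 W/m^2


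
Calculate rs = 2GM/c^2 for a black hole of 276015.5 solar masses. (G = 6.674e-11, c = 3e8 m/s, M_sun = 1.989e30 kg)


M = 276015.5 * 1.989e30 kg = 5.489948295e+35 kg. rs = 2GM/c^2 = 2 * 6.674e-11 * 5.489948295e+35 / (3e8)^2 = 8.142e+08

8.142e+08 m


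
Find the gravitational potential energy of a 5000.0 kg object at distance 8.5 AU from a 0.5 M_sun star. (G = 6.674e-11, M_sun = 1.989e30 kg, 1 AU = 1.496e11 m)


M = 0.5 * 1.989e30 kg = 9.945e+29 kg; r = 8.5 AU * 1.496e11 m/AU = 1.2716e+12 m. U = -GM*m/r = -(6.674e-11 * 9.945e+29 * 5000.0) / 1.2716e+12 = -2.610e+11

-2.610e+11 J


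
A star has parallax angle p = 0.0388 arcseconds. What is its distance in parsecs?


d = 1/p = 1/0.0388 = 25.7732

25.7732 pc


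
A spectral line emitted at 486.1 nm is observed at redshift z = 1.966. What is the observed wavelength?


lam_obs = lam_emit * (1 + z) = 486.1 * (1 + 1.966) = 1441.7726

1441.7726 nm


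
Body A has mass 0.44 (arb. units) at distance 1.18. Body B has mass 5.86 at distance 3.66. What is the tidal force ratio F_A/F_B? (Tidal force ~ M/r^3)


Ratio = (M1/r1^3) / (M2/r2^3) = (0.44/1.18^3) / (5.86/3.66^3) = 2.2405

2.2405


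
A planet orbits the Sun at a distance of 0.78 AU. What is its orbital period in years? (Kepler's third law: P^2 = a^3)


P = a^(3/2) = 0.78^1.5 = 0.6889

0.6889 years


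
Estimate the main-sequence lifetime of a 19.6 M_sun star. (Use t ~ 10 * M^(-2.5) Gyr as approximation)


t = 10 * M^(-2.5) = 10 * 19.6^(-2.5) = 0.0059

0.0059 Gyr


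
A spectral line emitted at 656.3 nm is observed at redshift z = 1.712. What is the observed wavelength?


lam_obs = lam_emit * (1 + z) = 656.3 * (1 + 1.712) = 1779.8856

1779.8856 nm


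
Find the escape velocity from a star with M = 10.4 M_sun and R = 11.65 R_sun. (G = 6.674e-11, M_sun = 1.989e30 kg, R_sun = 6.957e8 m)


M = 10.4 * 1.989e30 kg = 2.06856e+31 kg; R = 11.65 * 6.957e8 m = 8.104905e+09 m. v_esc = sqrt(2GM/R) = sqrt(2 * 6.674e-11 * 2.06856e+31 / 8.104905e+09) = 583671.1077

583671.1077 m/s


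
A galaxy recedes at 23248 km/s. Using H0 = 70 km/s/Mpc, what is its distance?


d = v / H0 = 23248 / 70 = 332.1143

332.1143 Mpc


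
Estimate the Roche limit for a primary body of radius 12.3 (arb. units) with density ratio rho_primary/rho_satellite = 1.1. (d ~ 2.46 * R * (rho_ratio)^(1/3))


d_Roche = 2.46 * 12.3 * 1.1^(1/3) = 31.2347

31.2347


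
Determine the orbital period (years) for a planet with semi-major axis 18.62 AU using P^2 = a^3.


P = a^(3/2) = 18.62^1.5 = 80.347

80.347 years


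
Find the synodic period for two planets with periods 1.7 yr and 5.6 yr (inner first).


1/P_syn = |1/P1 - 1/P2| = |1/1.7 - 1/5.6| => P_syn = 2.441

2.441 years


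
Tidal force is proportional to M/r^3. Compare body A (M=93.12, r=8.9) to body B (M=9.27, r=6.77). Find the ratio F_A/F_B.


Ratio = (M1/r1^3) / (M2/r2^3) = (93.12/8.9^3) / (9.27/6.77^3) = 4.4214

4.4214


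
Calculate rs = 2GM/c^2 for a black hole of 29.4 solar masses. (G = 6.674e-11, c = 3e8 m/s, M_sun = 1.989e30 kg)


M = 29.4 * 1.989e30 kg = 5.84766e+31 kg. rs = 2GM/c^2 = 2 * 6.674e-11 * 5.84766e+31 / (3e8)^2 = 86727.2952

86727.2952 m


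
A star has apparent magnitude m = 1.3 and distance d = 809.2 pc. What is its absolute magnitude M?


M = m - 5*log10(d) + 5 = 1.3 - 5*log10(809.2) + 5 = -8.2403

-8.2403


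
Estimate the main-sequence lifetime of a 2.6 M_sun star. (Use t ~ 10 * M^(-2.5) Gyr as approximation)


t = 10 * M^(-2.5) = 10 * 2.6^(-2.5) = 0.9174

0.9174 Gyr


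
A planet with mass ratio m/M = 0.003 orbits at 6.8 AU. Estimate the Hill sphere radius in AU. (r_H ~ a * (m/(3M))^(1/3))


r_H = a * (m/3M)^(1/3) = 6.8 * (0.003/3)^(1/3) = 0.68

0.68 AU


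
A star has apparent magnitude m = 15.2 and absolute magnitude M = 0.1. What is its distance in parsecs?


d = 10^((m - M + 5)/5) = 10^((15.2 - 0.1 + 5)/5) = 10471.2855

10471.2855 pc


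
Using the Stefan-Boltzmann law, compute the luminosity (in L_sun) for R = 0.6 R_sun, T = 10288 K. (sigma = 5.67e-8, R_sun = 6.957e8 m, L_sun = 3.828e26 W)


R = 0.6 * 6.957e8 m = 4.1742e+08 m. L = 4*pi*R^2*sigma*T^4 = 4*pi*(4.1742e+08)^2 * 5.67e-8 * 10288^4 = 1.390795423e+27 W. L/L_sun = 1.390795423e+27 / 3.828e26 = 3.6332

3.6332 L_sun


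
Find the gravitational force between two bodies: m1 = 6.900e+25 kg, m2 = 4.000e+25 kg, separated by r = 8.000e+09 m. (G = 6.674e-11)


F = G*m1*m2/r^2 = 6.674e-11 * 6.900e+25 * 4.000e+25 / (8.000e+09)^2 = 6.674e-11 * 2.760e+51 / 6.400e+19 = 2.878e+21

2.878e+21 N


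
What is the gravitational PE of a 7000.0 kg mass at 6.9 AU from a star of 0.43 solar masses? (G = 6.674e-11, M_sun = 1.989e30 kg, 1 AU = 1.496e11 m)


M = 0.43 * 1.989e30 kg = 8.5527e+29 kg; r = 6.9 AU * 1.496e11 m/AU = 1.03224e+12 m. U = -GM*m/r = -(6.674e-11 * 8.5527e+29 * 7000.0) / 1.03224e+12 = -3.871e+11

-3.871e+11 J


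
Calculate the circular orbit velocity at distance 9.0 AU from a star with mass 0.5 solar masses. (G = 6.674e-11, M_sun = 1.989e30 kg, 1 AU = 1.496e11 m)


v = sqrt(GM/r) = sqrt(6.674e-11 * 9.945e+29 / 1.346e+12) = 7021.1531

7021.1531 m/s


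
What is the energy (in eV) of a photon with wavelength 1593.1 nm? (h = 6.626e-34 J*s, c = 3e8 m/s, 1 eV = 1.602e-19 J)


E = hc/lambda = 6.626e-34 * 3e8 / 1.593e-06 = 1.248e-19 J = 0.7789 eV

0.7789 eV


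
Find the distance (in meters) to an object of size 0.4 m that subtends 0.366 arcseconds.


D = size / theta_rad, theta_rad = 0.366 * pi/(180*3600) = 1.774e-06, D = 225426.0178

225426.0178 m


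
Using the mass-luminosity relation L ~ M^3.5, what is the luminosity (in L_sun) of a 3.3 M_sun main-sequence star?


L/L_sun = (M/M_sun)^3.5 = 3.3^3.5 = 65.2828

65.2828 L_sun


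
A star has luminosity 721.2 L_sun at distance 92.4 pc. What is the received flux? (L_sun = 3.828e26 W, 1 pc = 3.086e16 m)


F = L / (4*pi*d^2) = 2.761e+29 / (4*pi*(2.851e+18)^2) = 2.702e-09

2.702e-09 W/m^2


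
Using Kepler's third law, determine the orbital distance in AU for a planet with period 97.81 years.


a = P^(2/3) = 97.81^(2/3) = 21.2286

21.2286 AU


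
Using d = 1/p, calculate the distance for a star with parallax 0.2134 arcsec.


d = 1/p = 1/0.2134 = 4.686

4.686 pc


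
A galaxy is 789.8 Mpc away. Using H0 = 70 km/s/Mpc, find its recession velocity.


v = H0 * d = 70 * 789.8 = 55286.0

55286.0 km/s


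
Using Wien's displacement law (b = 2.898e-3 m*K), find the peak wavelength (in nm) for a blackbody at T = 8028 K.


lam_max = b / T = 2.898e-3 / 8028 = 3.610e-07 m = 360.9865 nm

360.9865 nm


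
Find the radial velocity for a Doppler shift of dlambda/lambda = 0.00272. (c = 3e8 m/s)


v = (dlambda/lambda) * c = 0.00272 * 3e8 = 816000.0

816000.0 m/s


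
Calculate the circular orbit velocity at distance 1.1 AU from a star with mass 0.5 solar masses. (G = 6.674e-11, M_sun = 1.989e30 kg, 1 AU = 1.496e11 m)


v = sqrt(GM/r) = sqrt(6.674e-11 * 9.945e+29 / 1.646e+11) = 20083.2205

20083.2205 m/s


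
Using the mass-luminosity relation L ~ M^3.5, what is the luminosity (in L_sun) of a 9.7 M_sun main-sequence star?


L/L_sun = (M/M_sun)^3.5 = 9.7^3.5 = 2842.5039

2842.5039 L_sun


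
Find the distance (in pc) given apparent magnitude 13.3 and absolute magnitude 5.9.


d = 10^((m - M + 5)/5) = 10^((13.3 - 5.9 + 5)/5) = 301.9952

301.9952 pc


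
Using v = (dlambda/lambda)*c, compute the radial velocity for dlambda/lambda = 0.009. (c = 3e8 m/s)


v = (dlambda/lambda) * c = 0.009 * 3e8 = 2.700e+06

2.700e+06 m/s


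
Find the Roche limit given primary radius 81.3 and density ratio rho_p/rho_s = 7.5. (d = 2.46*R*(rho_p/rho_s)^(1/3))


d_Roche = 2.46 * 81.3 * 7.5^(1/3) = 391.4828

391.4828


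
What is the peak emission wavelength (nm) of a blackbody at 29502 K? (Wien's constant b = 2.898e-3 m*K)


lam_max = b / T = 2.898e-3 / 29502 = 9.823e-08 m = 98.2306 nm

98.2306 nm


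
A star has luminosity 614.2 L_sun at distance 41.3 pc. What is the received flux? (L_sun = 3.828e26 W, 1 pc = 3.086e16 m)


F = L / (4*pi*d^2) = 2.351e+29 / (4*pi*(1.275e+18)^2) = 1.152e-08

1.152e-08 W/m^2


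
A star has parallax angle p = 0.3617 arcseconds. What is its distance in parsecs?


d = 1/p = 1/0.3617 = 2.7647

2.7647 pc


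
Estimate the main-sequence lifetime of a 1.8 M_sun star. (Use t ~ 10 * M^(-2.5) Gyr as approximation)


t = 10 * M^(-2.5) = 10 * 1.8^(-2.5) = 2.3005

2.3005 Gyr


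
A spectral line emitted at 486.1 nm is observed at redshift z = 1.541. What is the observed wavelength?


lam_obs = lam_emit * (1 + z) = 486.1 * (1 + 1.541) = 1235.1801

1235.1801 nm


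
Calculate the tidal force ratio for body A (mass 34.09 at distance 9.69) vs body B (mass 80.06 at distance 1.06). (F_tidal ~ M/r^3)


Ratio = (M1/r1^3) / (M2/r2^3) = (34.09/9.69^3) / (80.06/1.06^3) = 5.574e-04

5.574e-04


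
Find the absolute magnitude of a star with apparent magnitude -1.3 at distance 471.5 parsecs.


M = m - 5*log10(d) + 5 = -1.3 - 5*log10(471.5) + 5 = -9.6674

-9.6674


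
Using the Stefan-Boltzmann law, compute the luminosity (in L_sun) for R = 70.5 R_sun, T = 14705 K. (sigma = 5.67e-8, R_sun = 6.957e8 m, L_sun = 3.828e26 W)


R = 70.5 * 6.957e8 m = 4.904685e+10 m. L = 4*pi*R^2*sigma*T^4 = 4*pi*(4.904685e+10)^2 * 5.67e-8 * 14705^4 = 8.014478699e+31 W. L/L_sun = 8.014478699e+31 / 3.828e26 = 209364.6473

209364.6473 L_sun


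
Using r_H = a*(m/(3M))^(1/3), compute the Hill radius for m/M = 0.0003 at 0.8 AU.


r_H = a * (m/3M)^(1/3) = 0.8 * (0.0003/3)^(1/3) = 0.0371

0.0371 AU


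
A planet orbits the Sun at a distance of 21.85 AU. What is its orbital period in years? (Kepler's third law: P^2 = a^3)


P = a^(3/2) = 21.85^1.5 = 102.1356

102.1356 years


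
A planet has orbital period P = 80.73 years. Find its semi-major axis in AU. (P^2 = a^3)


a = P^(2/3) = 80.73^(2/3) = 18.6791

18.6791 AU


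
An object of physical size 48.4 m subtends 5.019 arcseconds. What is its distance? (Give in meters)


D = size / theta_rad, theta_rad = 5.019 * pi/(180*3600) = 2.433e-05, D = 1.989e+06

1.989e+06 m


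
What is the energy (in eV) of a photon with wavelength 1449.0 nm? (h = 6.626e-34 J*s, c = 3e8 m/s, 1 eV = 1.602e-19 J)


E = hc/lambda = 6.626e-34 * 3e8 / 1.449e-06 = 1.372e-19 J = 0.8563 eV

0.8563 eV


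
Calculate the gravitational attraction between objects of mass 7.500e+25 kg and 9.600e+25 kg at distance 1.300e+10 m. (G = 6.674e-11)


F = G*m1*m2/r^2 = 6.674e-11 * 7.500e+25 * 9.600e+25 / (1.300e+10)^2 = 6.674e-11 * 7.200e+51 / 1.690e+20 = 2.843e+21

2.843e+21 N


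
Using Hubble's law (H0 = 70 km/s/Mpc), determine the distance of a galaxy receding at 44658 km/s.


d = v / H0 = 44658 / 70 = 637.9714

637.9714 Mpc


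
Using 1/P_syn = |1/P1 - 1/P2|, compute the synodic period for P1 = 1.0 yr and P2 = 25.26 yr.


1/P_syn = |1/P1 - 1/P2| = |1/1.0 - 1/25.26| => P_syn = 1.0412

1.0412 years


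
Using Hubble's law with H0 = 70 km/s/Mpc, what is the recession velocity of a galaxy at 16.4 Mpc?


v = H0 * d = 70 * 16.4 = 1148.0

1148.0 km/s


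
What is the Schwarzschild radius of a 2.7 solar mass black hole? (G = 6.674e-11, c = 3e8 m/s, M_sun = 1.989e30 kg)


M = 2.7 * 1.989e30 kg = 5.3703e+30 kg. rs = 2GM/c^2 = 2 * 6.674e-11 * 5.3703e+30 / (3e8)^2 = 7964.7516

7964.7516 m


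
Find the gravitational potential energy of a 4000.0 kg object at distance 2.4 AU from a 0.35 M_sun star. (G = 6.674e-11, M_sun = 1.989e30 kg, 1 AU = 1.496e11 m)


M = 0.35 * 1.989e30 kg = 6.9615e+29 kg; r = 2.4 AU * 1.496e11 m/AU = 3.5904e+11 m. U = -GM*m/r = -(6.674e-11 * 6.9615e+29 * 4000.0) / 3.5904e+11 = -5.176e+11

-5.176e+11 J


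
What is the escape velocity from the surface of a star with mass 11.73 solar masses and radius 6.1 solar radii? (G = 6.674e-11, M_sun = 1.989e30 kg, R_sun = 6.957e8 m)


M = 11.73 * 1.989e30 kg = 2.333097e+31 kg; R = 6.1 * 6.957e8 m = 4.24377e+09 m. v_esc = sqrt(2GM/R) = sqrt(2 * 6.674e-11 * 2.333097e+31 / 4.24377e+09) = 856640.4496

856640.4496 m/s


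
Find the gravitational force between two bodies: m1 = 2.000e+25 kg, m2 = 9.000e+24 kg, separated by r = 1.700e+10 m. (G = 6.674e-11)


F = G*m1*m2/r^2 = 6.674e-11 * 2.000e+25 * 9.000e+24 / (1.700e+10)^2 = 6.674e-11 * 1.800e+50 / 2.890e+20 = 4.157e+19

4.157e+19 N


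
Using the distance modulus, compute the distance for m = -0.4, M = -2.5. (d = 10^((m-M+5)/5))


d = 10^((m - M + 5)/5) = 10^((-0.4 - -2.5 + 5)/5) = 26.3027

26.3027 pc


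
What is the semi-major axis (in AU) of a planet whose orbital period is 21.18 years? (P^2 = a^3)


a = P^(2/3) = 21.18^(2/3) = 7.6551

7.6551 AU


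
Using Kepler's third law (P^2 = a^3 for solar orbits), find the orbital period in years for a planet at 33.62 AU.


P = a^(3/2) = 33.62^1.5 = 194.938

194.938 years


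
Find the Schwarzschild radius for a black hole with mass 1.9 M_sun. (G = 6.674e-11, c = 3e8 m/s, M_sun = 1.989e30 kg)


M = 1.9 * 1.989e30 kg = 3.7791e+30 kg. rs = 2GM/c^2 = 2 * 6.674e-11 * 3.7791e+30 / (3e8)^2 = 5604.8252

5604.8252 m


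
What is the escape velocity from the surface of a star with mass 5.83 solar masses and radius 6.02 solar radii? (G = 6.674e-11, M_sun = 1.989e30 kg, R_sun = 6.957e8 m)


M = 5.83 * 1.989e30 kg = 1.159587e+31 kg; R = 6.02 * 6.957e8 m = 4.188114e+09 m. v_esc = sqrt(2GM/R) = sqrt(2 * 6.674e-11 * 1.159587e+31 / 4.188114e+09) = 607925.7239

607925.7239 m/s


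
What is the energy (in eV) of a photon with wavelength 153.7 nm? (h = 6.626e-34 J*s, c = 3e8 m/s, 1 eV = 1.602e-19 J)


E = hc/lambda = 6.626e-34 * 3e8 / 1.537e-07 = 1.293e-18 J = 8.073 eV

8.073 eV


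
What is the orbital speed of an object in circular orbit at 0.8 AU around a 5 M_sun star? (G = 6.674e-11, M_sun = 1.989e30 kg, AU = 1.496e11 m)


v = sqrt(GM/r) = sqrt(6.674e-11 * 9.945e+30 / 1.197e+11) = 74470.5746

74470.5746 m/s


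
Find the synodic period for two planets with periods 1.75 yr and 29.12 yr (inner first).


1/P_syn = |1/P1 - 1/P2| = |1/1.75 - 1/29.12| => P_syn = 1.8619

1.8619 years


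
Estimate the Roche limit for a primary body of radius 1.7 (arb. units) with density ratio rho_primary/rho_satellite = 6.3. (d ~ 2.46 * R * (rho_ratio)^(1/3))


d_Roche = 2.46 * 1.7 * 6.3^(1/3) = 7.7238

7.7238


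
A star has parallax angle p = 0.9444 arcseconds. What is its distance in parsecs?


d = 1/p = 1/0.9444 = 1.0589

1.0589 pc


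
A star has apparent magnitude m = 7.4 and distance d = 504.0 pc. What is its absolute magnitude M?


M = m - 5*log10(d) + 5 = 7.4 - 5*log10(504.0) + 5 = -1.1122

-1.1122


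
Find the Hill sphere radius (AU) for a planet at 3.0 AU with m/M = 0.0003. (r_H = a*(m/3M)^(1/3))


r_H = a * (m/3M)^(1/3) = 3.0 * (0.0003/3)^(1/3) = 0.1392

0.1392 AU


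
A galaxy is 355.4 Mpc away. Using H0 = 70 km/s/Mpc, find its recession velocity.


v = H0 * d = 70 * 355.4 = 24878.0

24878.0 km/s


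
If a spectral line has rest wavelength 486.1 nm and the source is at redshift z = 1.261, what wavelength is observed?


lam_obs = lam_emit * (1 + z) = 486.1 * (1 + 1.261) = 1099.0721

1099.0721 nm


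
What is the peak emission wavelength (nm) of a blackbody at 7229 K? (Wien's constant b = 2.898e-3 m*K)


lam_max = b / T = 2.898e-3 / 7229 = 4.009e-07 m = 400.8853 nm

400.8853 nm


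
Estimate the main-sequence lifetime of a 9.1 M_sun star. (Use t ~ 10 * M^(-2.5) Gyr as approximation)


t = 10 * M^(-2.5) = 10 * 9.1^(-2.5) = 0.04

0.04 Gyr


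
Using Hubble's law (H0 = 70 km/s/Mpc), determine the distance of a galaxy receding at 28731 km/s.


d = v / H0 = 28731 / 70 = 410.4429

410.4429 Mpc


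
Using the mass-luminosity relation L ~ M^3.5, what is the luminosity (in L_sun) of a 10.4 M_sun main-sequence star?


L/L_sun = (M/M_sun)^3.5 = 10.4^3.5 = 3627.5774

3627.5774 L_sun


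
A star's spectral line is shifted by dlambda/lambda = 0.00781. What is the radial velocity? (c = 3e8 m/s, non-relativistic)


v = (dlambda/lambda) * c = 0.00781 * 3e8 = 2.343e+06

2.343e+06 m/s


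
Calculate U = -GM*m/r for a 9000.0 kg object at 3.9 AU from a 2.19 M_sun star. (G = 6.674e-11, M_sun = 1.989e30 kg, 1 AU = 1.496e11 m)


M = 2.19 * 1.989e30 kg = 4.35591e+30 kg; r = 3.9 AU * 1.496e11 m/AU = 5.8344e+11 m. U = -GM*m/r = -(6.674e-11 * 4.35591e+30 * 9000.0) / 5.8344e+11 = -4.484e+12

-4.484e+12 J


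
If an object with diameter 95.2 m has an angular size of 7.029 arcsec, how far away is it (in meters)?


D = size / theta_rad, theta_rad = 7.029 * pi/(180*3600) = 3.408e-05, D = 2.794e+06

2.794e+06 m


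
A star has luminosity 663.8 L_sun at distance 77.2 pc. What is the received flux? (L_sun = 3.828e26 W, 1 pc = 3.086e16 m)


F = L / (4*pi*d^2) = 2.541e+29 / (4*pi*(2.382e+18)^2) = 3.563e-09

3.563e-09 W/m^2


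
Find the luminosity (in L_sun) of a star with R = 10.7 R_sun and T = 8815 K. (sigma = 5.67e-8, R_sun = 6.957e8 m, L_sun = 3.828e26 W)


R = 10.7 * 6.957e8 m = 7.44399e+09 m. L = 4*pi*R^2*sigma*T^4 = 4*pi*(7.44399e+09)^2 * 5.67e-8 * 8815^4 = 2.383931387e+29 W. L/L_sun = 2.383931387e+29 / 3.828e26 = 622.7616

622.7616 L_sun


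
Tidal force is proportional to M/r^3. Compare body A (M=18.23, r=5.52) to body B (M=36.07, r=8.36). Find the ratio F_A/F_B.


Ratio = (M1/r1^3) / (M2/r2^3) = (18.23/5.52^3) / (36.07/8.36^3) = 1.7557

1.7557


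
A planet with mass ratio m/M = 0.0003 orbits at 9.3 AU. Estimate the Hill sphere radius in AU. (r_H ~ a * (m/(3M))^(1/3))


r_H = a * (m/3M)^(1/3) = 9.3 * (0.0003/3)^(1/3) = 0.4317

0.4317 AU


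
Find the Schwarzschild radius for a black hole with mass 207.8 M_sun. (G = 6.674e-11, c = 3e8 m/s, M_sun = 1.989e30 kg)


M = 207.8 * 1.989e30 kg = 4.133142e+32 kg. rs = 2GM/c^2 = 2 * 6.674e-11 * 4.133142e+32 / (3e8)^2 = 612990.8824

612990.8824 m


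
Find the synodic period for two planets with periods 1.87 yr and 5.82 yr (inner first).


1/P_syn = |1/P1 - 1/P2| = |1/1.87 - 1/5.82| => P_syn = 2.7553

2.7553 years


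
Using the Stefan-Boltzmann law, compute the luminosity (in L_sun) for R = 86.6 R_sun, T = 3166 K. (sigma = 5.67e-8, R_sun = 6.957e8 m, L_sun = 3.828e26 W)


R = 86.6 * 6.957e8 m = 6.024762e+10 m. L = 4*pi*R^2*sigma*T^4 = 4*pi*(6.024762e+10)^2 * 5.67e-8 * 3166^4 = 2.598461914e+29 W. L/L_sun = 2.598461914e+29 / 3.828e26 = 678.8041

678.8041 L_sun


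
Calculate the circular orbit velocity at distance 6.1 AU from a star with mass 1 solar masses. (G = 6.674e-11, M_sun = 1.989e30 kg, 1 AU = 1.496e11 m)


v = sqrt(GM/r) = sqrt(6.674e-11 * 1.989e+30 / 9.126e+11) = 12060.9017

12060.9017 m/s


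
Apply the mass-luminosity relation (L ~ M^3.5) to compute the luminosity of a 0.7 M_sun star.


L/L_sun = (M/M_sun)^3.5 = 0.7^3.5 = 0.287

0.287 L_sun


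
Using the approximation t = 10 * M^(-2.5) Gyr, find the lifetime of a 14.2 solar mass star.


t = 10 * M^(-2.5) = 10 * 14.2^(-2.5) = 0.0132

0.0132 Gyr


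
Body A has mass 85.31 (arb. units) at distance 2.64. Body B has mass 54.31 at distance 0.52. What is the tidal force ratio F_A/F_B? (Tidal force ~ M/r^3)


Ratio = (M1/r1^3) / (M2/r2^3) = (85.31/2.64^3) / (54.31/0.52^3) = 0.012

0.012


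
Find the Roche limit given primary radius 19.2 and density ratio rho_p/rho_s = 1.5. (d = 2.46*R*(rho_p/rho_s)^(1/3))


d_Roche = 2.46 * 19.2 * 1.5^(1/3) = 54.0671

54.0671


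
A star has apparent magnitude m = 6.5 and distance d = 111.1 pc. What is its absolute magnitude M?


M = m - 5*log10(d) + 5 = 6.5 - 5*log10(111.1) + 5 = 1.2714

1.2714


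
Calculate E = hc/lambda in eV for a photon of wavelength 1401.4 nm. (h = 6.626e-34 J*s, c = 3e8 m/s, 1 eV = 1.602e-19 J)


E = hc/lambda = 6.626e-34 * 3e8 / 1.401e-06 = 1.418e-19 J = 0.8854 eV

0.8854 eV


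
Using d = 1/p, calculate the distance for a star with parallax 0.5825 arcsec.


d = 1/p = 1/0.5825 = 1.7167

1.7167 pc


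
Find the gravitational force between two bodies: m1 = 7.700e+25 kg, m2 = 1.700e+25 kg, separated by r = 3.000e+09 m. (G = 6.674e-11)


F = G*m1*m2/r^2 = 6.674e-11 * 7.700e+25 * 1.700e+25 / (3.000e+09)^2 = 6.674e-11 * 1.309e+51 / 9.000e+18 = 9.707e+21

9.707e+21 N


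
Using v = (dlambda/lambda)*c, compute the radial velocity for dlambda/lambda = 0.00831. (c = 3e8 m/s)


v = (dlambda/lambda) * c = 0.00831 * 3e8 = 2.493e+06

2.493e+06 m/s


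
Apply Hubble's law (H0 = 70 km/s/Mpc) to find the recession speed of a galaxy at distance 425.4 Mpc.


v = H0 * d = 70 * 425.4 = 29778.0

29778.0 km/s


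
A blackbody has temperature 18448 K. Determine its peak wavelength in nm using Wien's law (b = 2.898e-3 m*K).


lam_max = b / T = 2.898e-3 / 18448 = 1.571e-07 m = 157.0902 nm

157.0902 nm


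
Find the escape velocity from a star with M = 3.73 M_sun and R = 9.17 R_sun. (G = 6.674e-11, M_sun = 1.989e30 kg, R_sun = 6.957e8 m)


M = 3.73 * 1.989e30 kg = 7.41897e+30 kg; R = 9.17 * 6.957e8 m = 6.379569e+09 m. v_esc = sqrt(2GM/R) = sqrt(2 * 6.674e-11 * 7.41897e+30 / 6.379569e+09) = 393989.1272

393989.1272 m/s


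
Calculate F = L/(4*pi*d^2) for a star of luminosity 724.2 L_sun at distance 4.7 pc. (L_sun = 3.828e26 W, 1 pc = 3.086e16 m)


F = L / (4*pi*d^2) = 2.772e+29 / (4*pi*(1.450e+17)^2) = 1.049e-06

1.049e-06 W/m^2


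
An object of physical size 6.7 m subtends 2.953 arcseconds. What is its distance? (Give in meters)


D = size / theta_rad, theta_rad = 2.953 * pi/(180*3600) = 1.432e-05, D = 467989.9092

467989.9092 m


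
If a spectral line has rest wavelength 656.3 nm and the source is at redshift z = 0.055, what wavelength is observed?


lam_obs = lam_emit * (1 + z) = 656.3 * (1 + 0.055) = 692.3965

692.3965 nm


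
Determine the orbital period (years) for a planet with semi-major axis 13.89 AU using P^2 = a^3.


P = a^(3/2) = 13.89^1.5 = 51.767

51.767 years


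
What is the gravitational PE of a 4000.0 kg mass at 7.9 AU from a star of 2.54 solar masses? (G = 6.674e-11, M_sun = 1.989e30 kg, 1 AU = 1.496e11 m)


M = 2.54 * 1.989e30 kg = 5.05206e+30 kg; r = 7.9 AU * 1.496e11 m/AU = 1.18184e+12 m. U = -GM*m/r = -(6.674e-11 * 5.05206e+30 * 4000.0) / 1.18184e+12 = -1.141e+12

-1.141e+12 J


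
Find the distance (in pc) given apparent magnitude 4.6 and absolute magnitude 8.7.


d = 10^((m - M + 5)/5) = 10^((4.6 - 8.7 + 5)/5) = 1.5136

1.5136 pc


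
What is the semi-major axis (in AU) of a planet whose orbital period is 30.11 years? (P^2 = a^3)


a = P^(2/3) = 30.11^(2/3) = 9.6785

9.6785 AU


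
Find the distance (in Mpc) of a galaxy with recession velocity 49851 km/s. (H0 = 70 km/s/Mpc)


d = v / H0 = 49851 / 70 = 712.1571

712.1571 Mpc


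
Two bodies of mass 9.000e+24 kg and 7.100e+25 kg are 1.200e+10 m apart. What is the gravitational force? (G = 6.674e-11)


F = G*m1*m2/r^2 = 6.674e-11 * 9.000e+24 * 7.100e+25 / (1.200e+10)^2 = 6.674e-11 * 6.390e+50 / 1.440e+20 = 2.962e+20

2.962e+20 N


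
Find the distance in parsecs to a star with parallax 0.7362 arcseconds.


d = 1/p = 1/0.7362 = 1.3583

1.3583 pc


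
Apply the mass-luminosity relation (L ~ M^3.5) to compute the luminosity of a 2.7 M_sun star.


L/L_sun = (M/M_sun)^3.5 = 2.7^3.5 = 32.3425

32.3425 L_sun


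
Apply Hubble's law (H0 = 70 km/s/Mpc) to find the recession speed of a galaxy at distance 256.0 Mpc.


v = H0 * d = 70 * 256.0 = 17920.0

17920.0 km/s


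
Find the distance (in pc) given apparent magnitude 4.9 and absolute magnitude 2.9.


d = 10^((m - M + 5)/5) = 10^((4.9 - 2.9 + 5)/5) = 25.1189

25.1189 pc


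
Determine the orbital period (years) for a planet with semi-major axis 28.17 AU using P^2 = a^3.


P = a^(3/2) = 28.17^1.5 = 149.5135

149.5135 years


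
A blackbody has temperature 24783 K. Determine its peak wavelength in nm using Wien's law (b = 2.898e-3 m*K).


lam_max = b / T = 2.898e-3 / 24783 = 1.169e-07 m = 116.935 nm

116.935 nm


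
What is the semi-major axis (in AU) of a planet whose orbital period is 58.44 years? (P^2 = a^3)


a = P^(2/3) = 58.44^(2/3) = 15.0594

15.0594 AU


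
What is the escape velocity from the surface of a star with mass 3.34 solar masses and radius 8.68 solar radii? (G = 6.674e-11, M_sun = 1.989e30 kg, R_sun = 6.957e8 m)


M = 3.34 * 1.989e30 kg = 6.64326e+30 kg; R = 8.68 * 6.957e8 m = 6.038676e+09 m. v_esc = sqrt(2GM/R) = sqrt(2 * 6.674e-11 * 6.64326e+30 / 6.038676e+09) = 383202.0817

383202.0817 m/s


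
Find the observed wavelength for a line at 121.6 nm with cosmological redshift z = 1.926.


lam_obs = lam_emit * (1 + z) = 121.6 * (1 + 1.926) = 355.8016

355.8016 nm


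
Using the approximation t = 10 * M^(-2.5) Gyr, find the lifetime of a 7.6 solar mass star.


t = 10 * M^(-2.5) = 10 * 7.6^(-2.5) = 0.0628

0.0628 Gyr


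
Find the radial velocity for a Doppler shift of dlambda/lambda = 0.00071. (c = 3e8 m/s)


v = (dlambda/lambda) * c = 0.00071 * 3e8 = 213000.0

213000.0 m/s


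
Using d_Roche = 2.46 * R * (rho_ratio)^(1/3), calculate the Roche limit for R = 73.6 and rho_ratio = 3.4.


d_Roche = 2.46 * 73.6 * 3.4^(1/3) = 272.2529

272.2529


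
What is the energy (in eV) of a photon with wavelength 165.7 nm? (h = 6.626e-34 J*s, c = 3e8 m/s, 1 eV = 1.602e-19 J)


E = hc/lambda = 6.626e-34 * 3e8 / 1.657e-07 = 1.200e-18 J = 7.4884 eV

7.4884 eV
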